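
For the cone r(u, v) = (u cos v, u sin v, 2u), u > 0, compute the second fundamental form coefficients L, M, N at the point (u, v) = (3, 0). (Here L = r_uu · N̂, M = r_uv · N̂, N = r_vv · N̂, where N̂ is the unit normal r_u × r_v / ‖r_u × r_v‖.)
L = 0;  M = 0;  N = 6*sqrt(5)/5

Compute the unit normal N̂(u, v) = (-2*sqrt(5)*u*cos(v)/(5*Abs(u)), -2*sqrt(5)*u*sin(v)/(5*Abs(u)), sqrt(5)*u/(5*Abs(u))), and the second partials r_uu, r_uv, r_vv. Take dot products:
  L(u, v) = r_uu · N̂ = 0,
  M(u, v) = r_uv · N̂ = 0,
  N(u, v) = r_vv · N̂ = 2*sqrt(5)*u^2/(5*Abs(u)).
Evaluating at (u, v) = (3, 0):
  L = 0, M = 0, N = 6*sqrt(5)/5.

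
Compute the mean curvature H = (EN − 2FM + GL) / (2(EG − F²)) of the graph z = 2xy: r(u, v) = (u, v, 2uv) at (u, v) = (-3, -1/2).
H = -3*sqrt(38)/361

With E = 4*v^2 + 1, F = 4*u*v, G = 4*u^2 + 1, L = 0, M = 2/sqrt(4*u^2 + 4*v^2 + 1), N = 0, assemble
  H = (EN − 2FM + GL) / (2(EG − F²)) = -8*u*v/(4*u^2 + 4*v^2 + 1)^(3/2).
At (u, v) = (-3, -1/2): H = -3*sqrt(38)/361.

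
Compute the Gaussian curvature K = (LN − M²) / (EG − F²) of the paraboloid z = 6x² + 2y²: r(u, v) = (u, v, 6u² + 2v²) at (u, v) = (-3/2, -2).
K = 48/151321

Coefficients of the first fundamental form: E = 144*u^2 + 1, F = 48*u*v, G = 16*v^2 + 1.
Coefficients of the second fundamental form: L = 12/sqrt(144*u^2 + 16*v^2 + 1), M = 0, N = 4/sqrt(144*u^2 + 16*v^2 + 1).
Assemble K = (LN − M²)/(EG − F²) = 48/(20736*u^4 + 4608*u^2*v^2 + 288*u^2 + 256*v^4 + 32*v^2 + 1). At (u, v) = (-3/2, -2): K = 48/151321.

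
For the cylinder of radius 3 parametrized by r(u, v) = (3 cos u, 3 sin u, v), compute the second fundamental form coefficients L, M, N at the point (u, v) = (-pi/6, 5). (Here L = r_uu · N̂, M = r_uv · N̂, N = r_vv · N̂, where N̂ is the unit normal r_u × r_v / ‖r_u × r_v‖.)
L = -3;  M = 0;  N = 0

Compute the unit normal N̂(u, v) = (cos(u), sin(u), 0), and the second partials r_uu, r_uv, r_vv. Take dot products:
  L(u, v) = r_uu · N̂ = -3,
  M(u, v) = r_uv · N̂ = 0,
  N(u, v) = r_vv · N̂ = 0.
Evaluating at (u, v) = (-pi/6, 5):
  L = -3, M = 0, N = 0.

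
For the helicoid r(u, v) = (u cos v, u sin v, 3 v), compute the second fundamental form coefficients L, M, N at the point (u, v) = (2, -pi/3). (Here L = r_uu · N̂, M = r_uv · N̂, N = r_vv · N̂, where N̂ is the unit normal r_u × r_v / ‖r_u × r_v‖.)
L = 0;  M = -3*sqrt(13)/13;  N = 0

Compute the unit normal N̂(u, v) = (3*sin(v)/sqrt(u^2 + 9), -3*cos(v)/sqrt(u^2 + 9), u/sqrt(u^2 + 9)), and the second partials r_uu, r_uv, r_vv. Take dot products:
  L(u, v) = r_uu · N̂ = 0,
  M(u, v) = r_uv · N̂ = -3/sqrt(u^2 + 9),
  N(u, v) = r_vv · N̂ = 0.
Evaluating at (u, v) = (2, -pi/3):
  L = 0, M = -3*sqrt(13)/13, N = 0.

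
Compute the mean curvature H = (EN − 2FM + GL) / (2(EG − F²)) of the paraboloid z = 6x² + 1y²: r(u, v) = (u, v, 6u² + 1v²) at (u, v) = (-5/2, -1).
H = 931*sqrt(905)/819025

With E = 144*u^2 + 1, F = 24*u*v, G = 4*v^2 + 1, L = 12/sqrt(144*u^2 + 4*v^2 + 1), M = 0, N = 2/sqrt(144*u^2 + 4*v^2 + 1), assemble
  H = (EN − 2FM + GL) / (2(EG − F²)) = (144*u^2 + 24*v^2 + 7)/(144*u^2 + 4*v^2 + 1)^(3/2).
At (u, v) = (-5/2, -1): H = 931*sqrt(905)/819025.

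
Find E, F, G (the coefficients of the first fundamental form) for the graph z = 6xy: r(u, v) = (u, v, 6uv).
E = 36*v^2 + 1;  F = 36*u*v;  G = 36*u^2 + 1

Compute partials: r_u = (1, 0, 6*v), r_v = (0, 1, 6*u). Then
  E = r_u · r_u = 36*v^2 + 1,
  F = r_u · r_v = 36*u*v,
  G = r_v · r_v = 36*u^2 + 1.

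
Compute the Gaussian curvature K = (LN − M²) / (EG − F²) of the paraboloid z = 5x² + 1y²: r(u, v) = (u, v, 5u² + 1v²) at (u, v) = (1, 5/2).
K = 5/3969

Coefficients of the first fundamental form: E = 100*u^2 + 1, F = 20*u*v, G = 4*v^2 + 1.
Coefficients of the second fundamental form: L = 10/sqrt(100*u^2 + 4*v^2 + 1), M = 0, N = 2/sqrt(100*u^2 + 4*v^2 + 1).
Assemble K = (LN − M²)/(EG − F²) = 20/(10000*u^4 + 800*u^2*v^2 + 200*u^2 + 16*v^4 + 8*v^2 + 1). At (u, v) = (1, 5/2): K = 5/3969.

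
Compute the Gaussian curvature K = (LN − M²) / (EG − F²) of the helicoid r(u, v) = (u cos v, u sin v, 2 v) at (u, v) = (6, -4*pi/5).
K = -1/400

Coefficients of the first fundamental form: E = 1, F = 0, G = u^2 + 4.
Coefficients of the second fundamental form: L = 0, M = -2/sqrt(u^2 + 4), N = 0.
Assemble K = (LN − M²)/(EG − F²) = -4/(u^2 + 4)^2. At (u, v) = (6, -4*pi/5): K = -1/400.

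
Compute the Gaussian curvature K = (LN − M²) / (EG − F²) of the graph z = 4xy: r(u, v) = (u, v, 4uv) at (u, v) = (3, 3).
K = -16/83521

Coefficients of the first fundamental form: E = 16*v^2 + 1, F = 16*u*v, G = 16*u^2 + 1.
Coefficients of the second fundamental form: L = 0, M = 4/sqrt(16*u^2 + 16*v^2 + 1), N = 0.
Assemble K = (LN − M²)/(EG − F²) = -16/(256*u^4 + 512*u^2*v^2 + 32*u^2 + 256*v^4 + 32*v^2 + 1). At (u, v) = (3, 3): K = -16/83521.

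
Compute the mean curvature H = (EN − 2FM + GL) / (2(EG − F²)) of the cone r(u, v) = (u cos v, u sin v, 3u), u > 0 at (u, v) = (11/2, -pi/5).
H = 3*sqrt(10)/110

With E = 10, F = 0, G = u^2, L = 0, M = 0, N = 3*sqrt(10)*u^2/(10*Abs(u)), assemble
  H = (EN − 2FM + GL) / (2(EG − F²)) = 3*sqrt(10)/(20*Abs(u)).
At (u, v) = (11/2, -pi/5): H = 3*sqrt(10)/110.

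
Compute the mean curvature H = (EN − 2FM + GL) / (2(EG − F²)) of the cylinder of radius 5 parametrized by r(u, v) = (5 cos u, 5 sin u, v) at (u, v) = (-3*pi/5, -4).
H = -1/10

With E = 25, F = 0, G = 1, L = -5, M = 0, N = 0, assemble
  H = (EN − 2FM + GL) / (2(EG − F²)) = -1/10.
At (u, v) = (-3*pi/5, -4): H = -1/10.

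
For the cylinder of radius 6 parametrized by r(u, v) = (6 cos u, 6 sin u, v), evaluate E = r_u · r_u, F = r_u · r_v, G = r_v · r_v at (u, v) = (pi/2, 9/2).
E = 36;  F = 0;  G = 1

Partials: r_u = (-6*sin(u), 6*cos(u), 0), r_v = (0, 0, 1). As functions of (u, v):
  E = r_u · r_u = 36,
  F = r_u · r_v = 0,
  G = r_v · r_v = 1.
Evaluating at (u, v) = (pi/2, 9/2): E = 36, F = 0, G = 1.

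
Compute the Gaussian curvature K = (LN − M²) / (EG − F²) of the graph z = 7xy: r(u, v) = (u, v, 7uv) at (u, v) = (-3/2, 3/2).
K = -196/196249

Coefficients of the first fundamental form: E = 49*v^2 + 1, F = 49*u*v, G = 49*u^2 + 1.
Coefficients of the second fundamental form: L = 0, M = 7/sqrt(49*u^2 + 49*v^2 + 1), N = 0.
Assemble K = (LN − M²)/(EG − F²) = -49/(2401*u^4 + 4802*u^2*v^2 + 98*u^2 + 2401*v^4 + 98*v^2 + 1). At (u, v) = (-3/2, 3/2): K = -196/196249.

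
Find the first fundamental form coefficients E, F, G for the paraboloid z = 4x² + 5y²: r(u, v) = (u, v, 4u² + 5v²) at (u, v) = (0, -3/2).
E = 1;  F = 0;  G = 226

Partials: r_u = (1, 0, 8*u), r_v = (0, 1, 10*v). As functions of (u, v):
  E = r_u · r_u = 64*u^2 + 1,
  F = r_u · r_v = 80*u*v,
  G = r_v · r_v = 100*v^2 + 1.
Evaluating at (u, v) = (0, -3/2): E = 1, F = 0, G = 226.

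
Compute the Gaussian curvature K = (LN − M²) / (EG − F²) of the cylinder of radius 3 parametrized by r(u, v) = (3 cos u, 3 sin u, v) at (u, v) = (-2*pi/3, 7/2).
K = 0

Coefficients of the first fundamental form: E = 9, F = 0, G = 1.
Coefficients of the second fundamental form: L = -3, M = 0, N = 0.
Assemble K = (LN − M²)/(EG − F²) = 0. At (u, v) = (-2*pi/3, 7/2): K = 0.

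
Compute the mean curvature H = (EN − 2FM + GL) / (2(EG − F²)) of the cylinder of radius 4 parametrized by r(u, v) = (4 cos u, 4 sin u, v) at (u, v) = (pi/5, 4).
H = -1/8

With E = 16, F = 0, G = 1, L = -4, M = 0, N = 0, assemble
  H = (EN − 2FM + GL) / (2(EG − F²)) = -1/8.
At (u, v) = (pi/5, 4): H = -1/8.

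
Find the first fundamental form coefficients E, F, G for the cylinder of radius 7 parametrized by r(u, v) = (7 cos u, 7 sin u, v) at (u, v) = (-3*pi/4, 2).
E = 49;  F = 0;  G = 1

Partials: r_u = (-7*sin(u), 7*cos(u), 0), r_v = (0, 0, 1). As functions of (u, v):
  E = r_u · r_u = 49,
  F = r_u · r_v = 0,
  G = r_v · r_v = 1.
Evaluating at (u, v) = (-3*pi/4, 2): E = 49, F = 0, G = 1.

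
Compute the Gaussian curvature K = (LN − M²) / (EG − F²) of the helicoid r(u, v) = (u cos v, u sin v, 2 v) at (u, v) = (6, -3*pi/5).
K = -1/400

Coefficients of the first fundamental form: E = 1, F = 0, G = u^2 + 4.
Coefficients of the second fundamental form: L = 0, M = -2/sqrt(u^2 + 4), N = 0.
Assemble K = (LN − M²)/(EG − F²) = -4/(u^2 + 4)^2. At (u, v) = (6, -3*pi/5): K = -1/400.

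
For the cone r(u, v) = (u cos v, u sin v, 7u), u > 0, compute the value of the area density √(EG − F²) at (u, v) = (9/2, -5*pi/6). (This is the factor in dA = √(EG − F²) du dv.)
√(EG − F²)|_{(9/2, -5*pi/6)} = 45*sqrt(2)/2

E = 50, F = 0, G = u^2, so EG − F² = 50*u^2. Taking the positive square root: √(EG − F²) = 5*sqrt(2)*Abs(u). At (u, v) = (9/2, -5*pi/6): 45*sqrt(2)/2.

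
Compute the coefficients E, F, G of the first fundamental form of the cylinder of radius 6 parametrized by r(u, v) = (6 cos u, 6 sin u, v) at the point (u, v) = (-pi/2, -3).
E = 36;  F = 0;  G = 1

Partials: r_u = (-6*sin(u), 6*cos(u), 0), r_v = (0, 0, 1). As functions of (u, v):
  E = r_u · r_u = 36,
  F = r_u · r_v = 0,
  G = r_v · r_v = 1.
Evaluating at (u, v) = (-pi/2, -3): E = 36, F = 0, G = 1.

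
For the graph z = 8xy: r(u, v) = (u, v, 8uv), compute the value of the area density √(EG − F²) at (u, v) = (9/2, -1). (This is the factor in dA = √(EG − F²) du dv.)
√(EG − F²)|_{(9/2, -1)} = sqrt(1361)

E = 64*v^2 + 1, F = 64*u*v, G = 64*u^2 + 1, so EG − F² = 64*u^2 + 64*v^2 + 1. Taking the positive square root: √(EG − F²) = sqrt(64*u^2 + 64*v^2 + 1). At (u, v) = (9/2, -1): sqrt(1361).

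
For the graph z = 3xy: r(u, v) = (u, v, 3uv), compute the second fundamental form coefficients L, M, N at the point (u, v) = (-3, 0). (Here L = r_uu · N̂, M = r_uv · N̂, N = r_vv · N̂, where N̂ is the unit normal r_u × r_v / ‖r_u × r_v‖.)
L = 0;  M = 3*sqrt(82)/82;  N = 0

Compute the unit normal N̂(u, v) = (-3*v/sqrt(9*u^2 + 9*v^2 + 1), -3*u/sqrt(9*u^2 + 9*v^2 + 1), 1/sqrt(9*u^2 + 9*v^2 + 1)), and the second partials r_uu, r_uv, r_vv. Take dot products:
  L(u, v) = r_uu · N̂ = 0,
  M(u, v) = r_uv · N̂ = 3/sqrt(9*u^2 + 9*v^2 + 1),
  N(u, v) = r_vv · N̂ = 0.
Evaluating at (u, v) = (-3, 0):
  L = 0, M = 3*sqrt(82)/82, N = 0.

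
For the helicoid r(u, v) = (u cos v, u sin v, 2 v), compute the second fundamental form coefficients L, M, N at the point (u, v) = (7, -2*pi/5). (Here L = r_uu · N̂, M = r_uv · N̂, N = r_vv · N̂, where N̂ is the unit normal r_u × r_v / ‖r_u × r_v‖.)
L = 0;  M = -2*sqrt(53)/53;  N = 0

Compute the unit normal N̂(u, v) = (2*sin(v)/sqrt(u^2 + 4), -2*cos(v)/sqrt(u^2 + 4), u/sqrt(u^2 + 4)), and the second partials r_uu, r_uv, r_vv. Take dot products:
  L(u, v) = r_uu · N̂ = 0,
  M(u, v) = r_uv · N̂ = -2/sqrt(u^2 + 4),
  N(u, v) = r_vv · N̂ = 0.
Evaluating at (u, v) = (7, -2*pi/5):
  L = 0, M = -2*sqrt(53)/53, N = 0.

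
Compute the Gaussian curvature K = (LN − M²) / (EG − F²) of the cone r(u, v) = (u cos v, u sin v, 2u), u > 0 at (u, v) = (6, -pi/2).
K = 0

Coefficients of the first fundamental form: E = 5, F = 0, G = u^2.
Coefficients of the second fundamental form: L = 0, M = 0, N = 2*sqrt(5)*u^2/(5*Abs(u)).
Assemble K = (LN − M²)/(EG − F²) = 0. At (u, v) = (6, -pi/2): K = 0.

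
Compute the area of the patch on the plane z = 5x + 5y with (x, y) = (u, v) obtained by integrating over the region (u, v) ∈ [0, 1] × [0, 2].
Area = 2*sqrt(51)

Area = ∫∫ √(EG − F²) du dv with √(EG − F²) = sqrt(51). Integrating over [0, 1] × [0, 2] gives 2*sqrt(51).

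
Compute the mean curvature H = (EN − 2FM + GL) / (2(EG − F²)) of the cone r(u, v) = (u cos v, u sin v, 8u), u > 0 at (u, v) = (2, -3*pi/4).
H = 2*sqrt(65)/65

With E = 65, F = 0, G = u^2, L = 0, M = 0, N = 8*sqrt(65)*u^2/(65*Abs(u)), assemble
  H = (EN − 2FM + GL) / (2(EG − F²)) = 4*sqrt(65)/(65*Abs(u)).
At (u, v) = (2, -3*pi/4): H = 2*sqrt(65)/65.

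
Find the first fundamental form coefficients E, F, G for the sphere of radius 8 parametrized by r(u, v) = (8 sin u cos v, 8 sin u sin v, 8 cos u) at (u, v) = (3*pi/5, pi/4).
E = 64;  F = 0;  G = 8*sqrt(5) + 40

Partials: r_u = (8*cos(u)*cos(v), 8*sin(v)*cos(u), -8*sin(u)), r_v = (-8*sin(u)*sin(v), 8*sin(u)*cos(v), 0). As functions of (u, v):
  E = r_u · r_u = 64,
  F = r_u · r_v = 0,
  G = r_v · r_v = 64*sin(u)^2.
Evaluating at (u, v) = (3*pi/5, pi/4): E = 64, F = 0, G = 8*sqrt(5) + 40.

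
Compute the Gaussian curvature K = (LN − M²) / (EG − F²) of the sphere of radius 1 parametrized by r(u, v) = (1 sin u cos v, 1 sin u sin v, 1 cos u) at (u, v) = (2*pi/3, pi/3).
K = 1

Coefficients of the first fundamental form: E = 1, F = 0, G = sin(u)^2.
Coefficients of the second fundamental form: L = -sin(u)/Abs(sin(u)), M = 0, N = -sin(u)^3/Abs(sin(u)).
Assemble K = (LN − M²)/(EG − F²) = 1. At (u, v) = (2*pi/3, pi/3): K = 1.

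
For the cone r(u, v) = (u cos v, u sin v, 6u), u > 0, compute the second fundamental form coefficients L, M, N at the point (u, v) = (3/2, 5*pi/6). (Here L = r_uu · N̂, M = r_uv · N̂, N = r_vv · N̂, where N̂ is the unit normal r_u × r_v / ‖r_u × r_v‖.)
L = 0;  M = 0;  N = 9*sqrt(37)/37

Compute the unit normal N̂(u, v) = (-6*sqrt(37)*u*cos(v)/(37*Abs(u)), -6*sqrt(37)*u*sin(v)/(37*Abs(u)), sqrt(37)*u/(37*Abs(u))), and the second partials r_uu, r_uv, r_vv. Take dot products:
  L(u, v) = r_uu · N̂ = 0,
  M(u, v) = r_uv · N̂ = 0,
  N(u, v) = r_vv · N̂ = 6*sqrt(37)*u^2/(37*Abs(u)).
Evaluating at (u, v) = (3/2, 5*pi/6):
  L = 0, M = 0, N = 9*sqrt(37)/37.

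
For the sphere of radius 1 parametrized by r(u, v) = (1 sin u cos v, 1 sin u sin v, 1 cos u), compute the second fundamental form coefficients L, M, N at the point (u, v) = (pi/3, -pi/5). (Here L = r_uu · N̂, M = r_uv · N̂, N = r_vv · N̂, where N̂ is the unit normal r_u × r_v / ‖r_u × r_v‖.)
L = -1;  M = 0;  N = -3/4

Compute the unit normal N̂(u, v) = (sin(u)^2*cos(v)/Abs(sin(u)), sin(u)^2*sin(v)/Abs(sin(u)), sin(2*u)/(2*Abs(sin(u)))), and the second partials r_uu, r_uv, r_vv. Take dot products:
  L(u, v) = r_uu · N̂ = -sin(u)/Abs(sin(u)),
  M(u, v) = r_uv · N̂ = 0,
  N(u, v) = r_vv · N̂ = -sin(u)^3/Abs(sin(u)).
Evaluating at (u, v) = (pi/3, -pi/5):
  L = -1, M = 0, N = -3/4.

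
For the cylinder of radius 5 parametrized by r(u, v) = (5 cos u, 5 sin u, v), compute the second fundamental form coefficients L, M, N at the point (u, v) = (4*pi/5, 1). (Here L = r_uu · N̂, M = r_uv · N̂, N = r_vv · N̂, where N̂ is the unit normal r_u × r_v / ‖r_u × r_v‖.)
L = -5;  M = 0;  N = 0

Compute the unit normal N̂(u, v) = (cos(u), sin(u), 0), and the second partials r_uu, r_uv, r_vv. Take dot products:
  L(u, v) = r_uu · N̂ = -5,
  M(u, v) = r_uv · N̂ = 0,
  N(u, v) = r_vv · N̂ = 0.
Evaluating at (u, v) = (4*pi/5, 1):
  L = -5, M = 0, N = 0.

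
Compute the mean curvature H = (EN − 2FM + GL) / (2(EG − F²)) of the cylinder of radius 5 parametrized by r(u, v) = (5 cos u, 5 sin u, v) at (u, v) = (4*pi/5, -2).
H = -1/10

With E = 25, F = 0, G = 1, L = -5, M = 0, N = 0, assemble
  H = (EN − 2FM + GL) / (2(EG − F²)) = -1/10.
At (u, v) = (4*pi/5, -2): H = -1/10.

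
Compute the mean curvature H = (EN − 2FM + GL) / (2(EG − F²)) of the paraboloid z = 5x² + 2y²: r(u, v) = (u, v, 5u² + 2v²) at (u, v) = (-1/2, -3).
H = 777*sqrt(170)/28900

With E = 100*u^2 + 1, F = 40*u*v, G = 16*v^2 + 1, L = 10/sqrt(100*u^2 + 16*v^2 + 1), M = 0, N = 4/sqrt(100*u^2 + 16*v^2 + 1), assemble
  H = (EN − 2FM + GL) / (2(EG − F²)) = (200*u^2 + 80*v^2 + 7)/(100*u^2 + 16*v^2 + 1)^(3/2).
At (u, v) = (-1/2, -3): H = 777*sqrt(170)/28900.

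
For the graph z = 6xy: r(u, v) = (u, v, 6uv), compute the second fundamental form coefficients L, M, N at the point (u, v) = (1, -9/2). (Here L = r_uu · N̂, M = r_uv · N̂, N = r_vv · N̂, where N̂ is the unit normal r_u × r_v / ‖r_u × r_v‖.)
L = 0;  M = 3*sqrt(766)/383;  N = 0

Compute the unit normal N̂(u, v) = (-6*v/sqrt(36*u^2 + 36*v^2 + 1), -6*u/sqrt(36*u^2 + 36*v^2 + 1), 1/sqrt(36*u^2 + 36*v^2 + 1)), and the second partials r_uu, r_uv, r_vv. Take dot products:
  L(u, v) = r_uu · N̂ = 0,
  M(u, v) = r_uv · N̂ = 6/sqrt(36*u^2 + 36*v^2 + 1),
  N(u, v) = r_vv · N̂ = 0.
Evaluating at (u, v) = (1, -9/2):
  L = 0, M = 3*sqrt(766)/383, N = 0.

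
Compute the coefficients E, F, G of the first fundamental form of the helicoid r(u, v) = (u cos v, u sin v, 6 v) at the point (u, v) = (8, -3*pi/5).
E = 1;  F = 0;  G = 100

Partials: r_u = (cos(v), sin(v), 0), r_v = (-u*sin(v), u*cos(v), 6). As functions of (u, v):
  E = r_u · r_u = 1,
  F = r_u · r_v = 0,
  G = r_v · r_v = u^2 + 36.
Evaluating at (u, v) = (8, -3*pi/5): E = 1, F = 0, G = 100.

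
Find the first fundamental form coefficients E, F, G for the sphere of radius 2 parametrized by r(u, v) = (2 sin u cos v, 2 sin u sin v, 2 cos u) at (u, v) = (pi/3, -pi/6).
E = 4;  F = 0;  G = 3

Partials: r_u = (2*cos(u)*cos(v), 2*sin(v)*cos(u), -2*sin(u)), r_v = (-2*sin(u)*sin(v), 2*sin(u)*cos(v), 0). As functions of (u, v):
  E = r_u · r_u = 4,
  F = r_u · r_v = 0,
  G = r_v · r_v = 4*sin(u)^2.
Evaluating at (u, v) = (pi/3, -pi/6): E = 4, F = 0, G = 3.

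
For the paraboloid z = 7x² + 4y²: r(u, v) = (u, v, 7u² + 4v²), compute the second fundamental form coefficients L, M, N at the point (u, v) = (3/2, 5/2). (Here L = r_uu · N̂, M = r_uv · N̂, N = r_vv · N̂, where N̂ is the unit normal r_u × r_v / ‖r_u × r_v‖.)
L = 7*sqrt(842)/421;  M = 0;  N = 4*sqrt(842)/421

Compute the unit normal N̂(u, v) = (-14*u/sqrt(196*u^2 + 64*v^2 + 1), -8*v/sqrt(196*u^2 + 64*v^2 + 1), 1/sqrt(196*u^2 + 64*v^2 + 1)), and the second partials r_uu, r_uv, r_vv. Take dot products:
  L(u, v) = r_uu · N̂ = 14/sqrt(196*u^2 + 64*v^2 + 1),
  M(u, v) = r_uv · N̂ = 0,
  N(u, v) = r_vv · N̂ = 8/sqrt(196*u^2 + 64*v^2 + 1).
Evaluating at (u, v) = (3/2, 5/2):
  L = 7*sqrt(842)/421, M = 0, N = 4*sqrt(842)/421.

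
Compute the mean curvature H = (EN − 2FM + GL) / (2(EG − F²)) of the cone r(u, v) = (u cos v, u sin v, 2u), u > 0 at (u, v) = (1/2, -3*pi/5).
H = 2*sqrt(5)/5

With E = 5, F = 0, G = u^2, L = 0, M = 0, N = 2*sqrt(5)*u^2/(5*Abs(u)), assemble
  H = (EN − 2FM + GL) / (2(EG − F²)) = sqrt(5)/(5*Abs(u)).
At (u, v) = (1/2, -3*pi/5): H = 2*sqrt(5)/5.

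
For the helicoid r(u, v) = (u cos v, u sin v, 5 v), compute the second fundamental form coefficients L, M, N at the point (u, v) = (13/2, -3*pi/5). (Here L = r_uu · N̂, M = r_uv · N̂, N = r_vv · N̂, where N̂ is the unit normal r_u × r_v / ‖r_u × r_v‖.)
L = 0;  M = -10*sqrt(269)/269;  N = 0

Compute the unit normal N̂(u, v) = (5*sin(v)/sqrt(u^2 + 25), -5*cos(v)/sqrt(u^2 + 25), u/sqrt(u^2 + 25)), and the second partials r_uu, r_uv, r_vv. Take dot products:
  L(u, v) = r_uu · N̂ = 0,
  M(u, v) = r_uv · N̂ = -5/sqrt(u^2 + 25),
  N(u, v) = r_vv · N̂ = 0.
Evaluating at (u, v) = (13/2, -3*pi/5):
  L = 0, M = -10*sqrt(269)/269, N = 0.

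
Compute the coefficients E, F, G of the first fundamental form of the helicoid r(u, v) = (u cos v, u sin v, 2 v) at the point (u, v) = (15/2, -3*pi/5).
E = 1;  F = 0;  G = 241/4

Partials: r_u = (cos(v), sin(v), 0), r_v = (-u*sin(v), u*cos(v), 2). As functions of (u, v):
  E = r_u · r_u = 1,
  F = r_u · r_v = 0,
  G = r_v · r_v = u^2 + 4.
Evaluating at (u, v) = (15/2, -3*pi/5): E = 1, F = 0, G = 241/4.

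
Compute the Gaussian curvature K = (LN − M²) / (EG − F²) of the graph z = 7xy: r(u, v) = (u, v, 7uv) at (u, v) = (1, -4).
K = -49/695556

Coefficients of the first fundamental form: E = 49*v^2 + 1, F = 49*u*v, G = 49*u^2 + 1.
Coefficients of the second fundamental form: L = 0, M = 7/sqrt(49*u^2 + 49*v^2 + 1), N = 0.
Assemble K = (LN − M²)/(EG − F²) = -49/(2401*u^4 + 4802*u^2*v^2 + 98*u^2 + 2401*v^4 + 98*v^2 + 1). At (u, v) = (1, -4): K = -49/695556.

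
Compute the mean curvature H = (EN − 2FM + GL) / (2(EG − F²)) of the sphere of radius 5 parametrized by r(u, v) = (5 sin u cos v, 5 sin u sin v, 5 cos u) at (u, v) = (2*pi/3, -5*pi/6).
H = -1/5

With E = 25, F = 0, G = 25*sin(u)^2, L = -5*sin(u)/Abs(sin(u)), M = 0, N = -5*sin(u)^3/Abs(sin(u)), assemble
  H = (EN − 2FM + GL) / (2(EG − F²)) = -sin(u)/(5*Abs(sin(u))).
At (u, v) = (2*pi/3, -5*pi/6): H = -1/5.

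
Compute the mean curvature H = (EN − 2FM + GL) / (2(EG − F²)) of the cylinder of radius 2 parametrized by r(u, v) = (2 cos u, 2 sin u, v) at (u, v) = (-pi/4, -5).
H = -1/4

With E = 4, F = 0, G = 1, L = -2, M = 0, N = 0, assemble
  H = (EN − 2FM + GL) / (2(EG − F²)) = -1/4.
At (u, v) = (-pi/4, -5): H = -1/4.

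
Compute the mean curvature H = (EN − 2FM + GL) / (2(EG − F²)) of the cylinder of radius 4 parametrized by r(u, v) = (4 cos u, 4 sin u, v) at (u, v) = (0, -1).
H = -1/8

With E = 16, F = 0, G = 1, L = -4, M = 0, N = 0, assemble
  H = (EN − 2FM + GL) / (2(EG − F²)) = -1/8.
At (u, v) = (0, -1): H = -1/8.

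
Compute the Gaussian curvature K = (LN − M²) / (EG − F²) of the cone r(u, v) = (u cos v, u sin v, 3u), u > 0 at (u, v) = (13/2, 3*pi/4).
K = 0

Coefficients of the first fundamental form: E = 10, F = 0, G = u^2.
Coefficients of the second fundamental form: L = 0, M = 0, N = 3*sqrt(10)*u^2/(10*Abs(u)).
Assemble K = (LN − M²)/(EG − F²) = 0. At (u, v) = (13/2, 3*pi/4): K = 0.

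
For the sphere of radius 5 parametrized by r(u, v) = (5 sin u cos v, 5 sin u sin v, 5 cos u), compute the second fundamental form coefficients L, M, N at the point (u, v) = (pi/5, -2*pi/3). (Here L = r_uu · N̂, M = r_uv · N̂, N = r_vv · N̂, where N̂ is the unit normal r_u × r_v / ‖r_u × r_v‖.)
L = -5;  M = 0;  N = -25/8 + 5*sqrt(5)/8

Compute the unit normal N̂(u, v) = (sin(u)^2*cos(v)/Abs(sin(u)), sin(u)^2*sin(v)/Abs(sin(u)), sin(2*u)/(2*Abs(sin(u)))), and the second partials r_uu, r_uv, r_vv. Take dot products:
  L(u, v) = r_uu · N̂ = -5*sin(u)/Abs(sin(u)),
  M(u, v) = r_uv · N̂ = 0,
  N(u, v) = r_vv · N̂ = -5*sin(u)^3/Abs(sin(u)).
Evaluating at (u, v) = (pi/5, -2*pi/3):
  L = -5, M = 0, N = -25/8 + 5*sqrt(5)/8.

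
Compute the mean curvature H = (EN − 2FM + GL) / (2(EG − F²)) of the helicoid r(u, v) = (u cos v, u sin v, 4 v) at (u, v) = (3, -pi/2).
H = 0

With E = 1, F = 0, G = u^2 + 16, L = 0, M = -4/sqrt(u^2 + 16), N = 0, assemble
  H = (EN − 2FM + GL) / (2(EG − F²)) = 0.
At (u, v) = (3, -pi/2): H = 0.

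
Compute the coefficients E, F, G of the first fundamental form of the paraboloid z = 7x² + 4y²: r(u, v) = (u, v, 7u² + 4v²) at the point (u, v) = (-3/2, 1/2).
E = 442;  F = -84;  G = 17

Partials: r_u = (1, 0, 14*u), r_v = (0, 1, 8*v). As functions of (u, v):
  E = r_u · r_u = 196*u^2 + 1,
  F = r_u · r_v = 112*u*v,
  G = r_v · r_v = 64*v^2 + 1.
Evaluating at (u, v) = (-3/2, 1/2): E = 442, F = -84, G = 17.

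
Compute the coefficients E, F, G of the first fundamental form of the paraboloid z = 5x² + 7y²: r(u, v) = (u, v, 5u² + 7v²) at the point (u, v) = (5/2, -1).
E = 626;  F = -350;  G = 197

Partials: r_u = (1, 0, 10*u), r_v = (0, 1, 14*v). As functions of (u, v):
  E = r_u · r_u = 100*u^2 + 1,
  F = r_u · r_v = 140*u*v,
  G = r_v · r_v = 196*v^2 + 1.
Evaluating at (u, v) = (5/2, -1): E = 626, F = -350, G = 197.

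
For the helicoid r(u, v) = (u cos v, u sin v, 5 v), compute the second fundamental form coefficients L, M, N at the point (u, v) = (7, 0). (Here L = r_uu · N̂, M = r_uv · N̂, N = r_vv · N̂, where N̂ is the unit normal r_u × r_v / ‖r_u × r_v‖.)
L = 0;  M = -5*sqrt(74)/74;  N = 0

Compute the unit normal N̂(u, v) = (5*sin(v)/sqrt(u^2 + 25), -5*cos(v)/sqrt(u^2 + 25), u/sqrt(u^2 + 25)), and the second partials r_uu, r_uv, r_vv. Take dot products:
  L(u, v) = r_uu · N̂ = 0,
  M(u, v) = r_uv · N̂ = -5/sqrt(u^2 + 25),
  N(u, v) = r_vv · N̂ = 0.
Evaluating at (u, v) = (7, 0):
  L = 0, M = -5*sqrt(74)/74, N = 0.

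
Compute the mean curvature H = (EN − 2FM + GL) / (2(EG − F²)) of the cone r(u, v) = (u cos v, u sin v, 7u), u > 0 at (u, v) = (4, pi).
H = 7*sqrt(2)/80

With E = 50, F = 0, G = u^2, L = 0, M = 0, N = 7*sqrt(2)*u^2/(10*Abs(u)), assemble
  H = (EN − 2FM + GL) / (2(EG − F²)) = 7*sqrt(2)/(20*Abs(u)).
At (u, v) = (4, pi): H = 7*sqrt(2)/80.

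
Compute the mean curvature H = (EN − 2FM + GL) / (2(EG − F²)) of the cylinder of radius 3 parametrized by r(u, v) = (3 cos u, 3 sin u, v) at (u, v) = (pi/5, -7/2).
H = -1/6

With E = 9, F = 0, G = 1, L = -3, M = 0, N = 0, assemble
  H = (EN − 2FM + GL) / (2(EG − F²)) = -1/6.
At (u, v) = (pi/5, -7/2): H = -1/6.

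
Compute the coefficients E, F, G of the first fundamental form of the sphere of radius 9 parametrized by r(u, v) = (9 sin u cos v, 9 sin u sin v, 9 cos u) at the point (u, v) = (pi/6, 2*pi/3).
E = 81;  F = 0;  G = 81/4

Partials: r_u = (9*cos(u)*cos(v), 9*sin(v)*cos(u), -9*sin(u)), r_v = (-9*sin(u)*sin(v), 9*sin(u)*cos(v), 0). As functions of (u, v):
  E = r_u · r_u = 81,
  F = r_u · r_v = 0,
  G = r_v · r_v = 81*sin(u)^2.
Evaluating at (u, v) = (pi/6, 2*pi/3): E = 81, F = 0, G = 81/4.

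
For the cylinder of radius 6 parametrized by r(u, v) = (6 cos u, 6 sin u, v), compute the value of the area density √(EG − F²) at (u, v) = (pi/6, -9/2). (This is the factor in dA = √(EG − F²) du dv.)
√(EG − F²)|_{(pi/6, -9/2)} = 6

E = 36, F = 0, G = 1, so EG − F² = 36. Taking the positive square root: √(EG − F²) = 6. At (u, v) = (pi/6, -9/2): 6.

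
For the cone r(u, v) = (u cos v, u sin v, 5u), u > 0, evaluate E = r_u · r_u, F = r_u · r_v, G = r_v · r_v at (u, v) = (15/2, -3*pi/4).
E = 26;  F = 0;  G = 225/4

Partials: r_u = (cos(v), sin(v), 5), r_v = (-u*sin(v), u*cos(v), 0). As functions of (u, v):
  E = r_u · r_u = 26,
  F = r_u · r_v = 0,
  G = r_v · r_v = u^2.
Evaluating at (u, v) = (15/2, -3*pi/4): E = 26, F = 0, G = 225/4.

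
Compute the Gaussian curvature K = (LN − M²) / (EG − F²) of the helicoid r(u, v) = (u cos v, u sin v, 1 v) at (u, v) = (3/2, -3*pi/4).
K = -16/169

Coefficients of the first fundamental form: E = 1, F = 0, G = u^2 + 1.
Coefficients of the second fundamental form: L = 0, M = -1/sqrt(u^2 + 1), N = 0.
Assemble K = (LN − M²)/(EG − F²) = -1/(u^2 + 1)^2. At (u, v) = (3/2, -3*pi/4): K = -16/169.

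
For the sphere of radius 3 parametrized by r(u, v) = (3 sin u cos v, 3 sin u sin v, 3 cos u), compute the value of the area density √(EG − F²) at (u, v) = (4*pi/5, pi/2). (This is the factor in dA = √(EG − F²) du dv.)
√(EG − F²)|_{(4*pi/5, pi/2)} = 9*sqrt(10 - 2*sqrt(5))/4

E = 9, F = 0, G = 9*sin(u)^2, so EG − F² = 81*sin(u)^2. Taking the positive square root: √(EG − F²) = 9*Abs(sin(u)). At (u, v) = (4*pi/5, pi/2): 9*sqrt(10 - 2*sqrt(5))/4.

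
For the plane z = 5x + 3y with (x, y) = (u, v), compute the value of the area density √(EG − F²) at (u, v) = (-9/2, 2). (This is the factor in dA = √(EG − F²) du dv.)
√(EG − F²)|_{(-9/2, 2)} = sqrt(35)

E = 26, F = 15, G = 10, so EG − F² = 35. Taking the positive square root: √(EG − F²) = sqrt(35). At (u, v) = (-9/2, 2): sqrt(35).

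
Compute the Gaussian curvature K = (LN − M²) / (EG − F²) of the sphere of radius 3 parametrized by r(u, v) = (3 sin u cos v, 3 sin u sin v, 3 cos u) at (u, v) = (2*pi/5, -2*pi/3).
K = 1/9

Coefficients of the first fundamental form: E = 9, F = 0, G = 9*sin(u)^2.
Coefficients of the second fundamental form: L = -3*sin(u)/Abs(sin(u)), M = 0, N = -3*sin(u)^3/Abs(sin(u)).
Assemble K = (LN − M²)/(EG − F²) = 1/9. At (u, v) = (2*pi/5, -2*pi/3): K = 1/9.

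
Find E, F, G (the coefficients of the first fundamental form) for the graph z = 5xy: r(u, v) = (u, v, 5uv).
E = 25*v^2 + 1;  F = 25*u*v;  G = 25*u^2 + 1

Compute partials: r_u = (1, 0, 5*v), r_v = (0, 1, 5*u). Then
  E = r_u · r_u = 25*v^2 + 1,
  F = r_u · r_v = 25*u*v,
  G = r_v · r_v = 25*u^2 + 1.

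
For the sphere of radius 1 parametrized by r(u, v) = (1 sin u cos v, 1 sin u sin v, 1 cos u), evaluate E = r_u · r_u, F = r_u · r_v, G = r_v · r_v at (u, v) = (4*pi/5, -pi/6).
E = 1;  F = 0;  G = 5/8 - sqrt(5)/8

Partials: r_u = (cos(u)*cos(v), sin(v)*cos(u), -sin(u)), r_v = (-sin(u)*sin(v), sin(u)*cos(v), 0). As functions of (u, v):
  E = r_u · r_u = 1,
  F = r_u · r_v = 0,
  G = r_v · r_v = sin(u)^2.
Evaluating at (u, v) = (4*pi/5, -pi/6): E = 1, F = 0, G = 5/8 - sqrt(5)/8.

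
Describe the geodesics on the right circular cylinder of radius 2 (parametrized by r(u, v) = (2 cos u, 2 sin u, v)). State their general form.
The cylinder is flat (K = 0) and locally isometric to the plane via the development (u, v) ↦ (2 u, v). Geodesics are the pre-images of straight lines: circles (v constant), vertical lines (u constant), and helices (v = c · u + d) for constants c, d.

A right cylinder has E = 2², F = 0, G = 1, so EG − F² = 2², and L = −2, M = N = 0, giving K = (LN − M²)/(EG − F²) = 0 everywhere. A flat surface is locally isometric to the Euclidean plane via the map (u, v) ↦ (2 u, v). Straight lines in the (x̃, ỹ) plane pull back to: (a) horizontal circles (v = const), (b) vertical generators (u = const), and (c) helices (2 u tan θ = v, i.e. v = c · u + d).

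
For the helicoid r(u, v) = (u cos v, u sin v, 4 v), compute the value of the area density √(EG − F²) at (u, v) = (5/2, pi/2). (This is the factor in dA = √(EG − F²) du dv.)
√(EG − F²)|_{(5/2, pi/2)} = sqrt(89)/2

E = 1, F = 0, G = u^2 + 16, so EG − F² = u^2 + 16. Taking the positive square root: √(EG − F²) = sqrt(u^2 + 16). At (u, v) = (5/2, pi/2): sqrt(89)/2.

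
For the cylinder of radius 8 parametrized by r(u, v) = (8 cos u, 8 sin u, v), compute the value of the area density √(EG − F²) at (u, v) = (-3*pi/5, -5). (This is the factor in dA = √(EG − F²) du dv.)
√(EG − F²)|_{(-3*pi/5, -5)} = 8

E = 64, F = 0, G = 1, so EG − F² = 64. Taking the positive square root: √(EG − F²) = 8. At (u, v) = (-3*pi/5, -5): 8.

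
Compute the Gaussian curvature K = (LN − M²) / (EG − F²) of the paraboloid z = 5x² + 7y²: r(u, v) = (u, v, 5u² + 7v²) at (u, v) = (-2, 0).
K = 140/160801

Coefficients of the first fundamental form: E = 100*u^2 + 1, F = 140*u*v, G = 196*v^2 + 1.
Coefficients of the second fundamental form: L = 10/sqrt(100*u^2 + 196*v^2 + 1), M = 0, N = 14/sqrt(100*u^2 + 196*v^2 + 1).
Assemble K = (LN − M²)/(EG − F²) = 140/(10000*u^4 + 39200*u^2*v^2 + 200*u^2 + 38416*v^4 + 392*v^2 + 1). At (u, v) = (-2, 0): K = 140/160801.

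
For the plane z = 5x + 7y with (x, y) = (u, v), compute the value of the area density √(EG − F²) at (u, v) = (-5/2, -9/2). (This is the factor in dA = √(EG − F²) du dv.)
√(EG − F²)|_{(-5/2, -9/2)} = 5*sqrt(3)

E = 26, F = 35, G = 50, so EG − F² = 75. Taking the positive square root: √(EG − F²) = 5*sqrt(3). At (u, v) = (-5/2, -9/2): 5*sqrt(3).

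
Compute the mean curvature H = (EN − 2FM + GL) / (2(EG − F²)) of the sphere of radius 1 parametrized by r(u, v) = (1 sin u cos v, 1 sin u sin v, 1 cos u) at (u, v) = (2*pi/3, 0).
H = -1

With E = 1, F = 0, G = sin(u)^2, L = -sin(u)/Abs(sin(u)), M = 0, N = -sin(u)^3/Abs(sin(u)), assemble
  H = (EN − 2FM + GL) / (2(EG − F²)) = -sin(u)/Abs(sin(u)).
At (u, v) = (2*pi/3, 0): H = -1.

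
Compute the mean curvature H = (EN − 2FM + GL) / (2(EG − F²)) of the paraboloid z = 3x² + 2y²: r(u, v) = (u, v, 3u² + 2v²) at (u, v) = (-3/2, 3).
H = 599*sqrt(226)/51076

With E = 36*u^2 + 1, F = 24*u*v, G = 16*v^2 + 1, L = 6/sqrt(36*u^2 + 16*v^2 + 1), M = 0, N = 4/sqrt(36*u^2 + 16*v^2 + 1), assemble
  H = (EN − 2FM + GL) / (2(EG − F²)) = (72*u^2 + 48*v^2 + 5)/(36*u^2 + 16*v^2 + 1)^(3/2).
At (u, v) = (-3/2, 3): H = 599*sqrt(226)/51076.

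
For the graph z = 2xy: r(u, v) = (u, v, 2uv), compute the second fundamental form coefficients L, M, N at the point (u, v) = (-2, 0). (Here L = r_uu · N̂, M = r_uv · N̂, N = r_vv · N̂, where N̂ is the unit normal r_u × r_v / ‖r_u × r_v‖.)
L = 0;  M = 2*sqrt(17)/17;  N = 0

Compute the unit normal N̂(u, v) = (-2*v/sqrt(4*u^2 + 4*v^2 + 1), -2*u/sqrt(4*u^2 + 4*v^2 + 1), 1/sqrt(4*u^2 + 4*v^2 + 1)), and the second partials r_uu, r_uv, r_vv. Take dot products:
  L(u, v) = r_uu · N̂ = 0,
  M(u, v) = r_uv · N̂ = 2/sqrt(4*u^2 + 4*v^2 + 1),
  N(u, v) = r_vv · N̂ = 0.
Evaluating at (u, v) = (-2, 0):
  L = 0, M = 2*sqrt(17)/17, N = 0.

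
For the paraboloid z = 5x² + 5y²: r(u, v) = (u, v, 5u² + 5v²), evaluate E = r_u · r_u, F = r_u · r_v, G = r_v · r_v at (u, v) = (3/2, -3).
E = 226;  F = -450;  G = 901

Partials: r_u = (1, 0, 10*u), r_v = (0, 1, 10*v). As functions of (u, v):
  E = r_u · r_u = 100*u^2 + 1,
  F = r_u · r_v = 100*u*v,
  G = r_v · r_v = 100*v^2 + 1.
Evaluating at (u, v) = (3/2, -3): E = 226, F = -450, G = 901.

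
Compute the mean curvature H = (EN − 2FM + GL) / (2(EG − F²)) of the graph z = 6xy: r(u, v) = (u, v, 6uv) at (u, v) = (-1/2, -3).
H = -81*sqrt(334)/27889

With E = 36*v^2 + 1, F = 36*u*v, G = 36*u^2 + 1, L = 0, M = 6/sqrt(36*u^2 + 36*v^2 + 1), N = 0, assemble
  H = (EN − 2FM + GL) / (2(EG − F²)) = -216*u*v/(36*u^2 + 36*v^2 + 1)^(3/2).
At (u, v) = (-1/2, -3): H = -81*sqrt(334)/27889.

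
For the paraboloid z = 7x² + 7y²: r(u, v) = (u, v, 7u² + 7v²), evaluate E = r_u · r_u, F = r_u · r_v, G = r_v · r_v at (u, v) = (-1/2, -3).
E = 50;  F = 294;  G = 1765

Partials: r_u = (1, 0, 14*u), r_v = (0, 1, 14*v). As functions of (u, v):
  E = r_u · r_u = 196*u^2 + 1,
  F = r_u · r_v = 196*u*v,
  G = r_v · r_v = 196*v^2 + 1.
Evaluating at (u, v) = (-1/2, -3): E = 50, F = 294, G = 1765.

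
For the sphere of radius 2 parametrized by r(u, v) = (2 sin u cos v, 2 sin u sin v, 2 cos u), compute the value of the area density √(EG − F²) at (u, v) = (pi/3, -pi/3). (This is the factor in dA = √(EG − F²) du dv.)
√(EG − F²)|_{(pi/3, -pi/3)} = 2*sqrt(3)

E = 4, F = 0, G = 4*sin(u)^2, so EG − F² = 16*sin(u)^2. Taking the positive square root: √(EG − F²) = 4*Abs(sin(u)). At (u, v) = (pi/3, -pi/3): 2*sqrt(3).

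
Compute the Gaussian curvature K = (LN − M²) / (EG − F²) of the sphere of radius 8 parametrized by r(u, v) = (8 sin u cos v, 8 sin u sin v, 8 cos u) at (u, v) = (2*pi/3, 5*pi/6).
K = 1/64

Coefficients of the first fundamental form: E = 64, F = 0, G = 64*sin(u)^2.
Coefficients of the second fundamental form: L = -8*sin(u)/Abs(sin(u)), M = 0, N = -8*sin(u)^3/Abs(sin(u)).
Assemble K = (LN − M²)/(EG − F²) = 1/64. At (u, v) = (2*pi/3, 5*pi/6): K = 1/64.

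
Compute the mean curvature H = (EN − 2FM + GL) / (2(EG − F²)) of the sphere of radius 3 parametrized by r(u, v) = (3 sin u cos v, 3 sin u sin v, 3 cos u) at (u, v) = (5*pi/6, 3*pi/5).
H = -1/3

With E = 9, F = 0, G = 9*sin(u)^2, L = -3*sin(u)/Abs(sin(u)), M = 0, N = -3*sin(u)^3/Abs(sin(u)), assemble
  H = (EN − 2FM + GL) / (2(EG − F²)) = -sin(u)/(3*Abs(sin(u))).
At (u, v) = (5*pi/6, 3*pi/5): H = -1/3.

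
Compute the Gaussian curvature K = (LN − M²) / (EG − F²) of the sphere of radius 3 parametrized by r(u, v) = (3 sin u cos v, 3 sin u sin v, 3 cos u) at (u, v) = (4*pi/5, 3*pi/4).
K = 1/9

Coefficients of the first fundamental form: E = 9, F = 0, G = 9*sin(u)^2.
Coefficients of the second fundamental form: L = -3*sin(u)/Abs(sin(u)), M = 0, N = -3*sin(u)^3/Abs(sin(u)).
Assemble K = (LN − M²)/(EG − F²) = 1/9. At (u, v) = (4*pi/5, 3*pi/4): K = 1/9.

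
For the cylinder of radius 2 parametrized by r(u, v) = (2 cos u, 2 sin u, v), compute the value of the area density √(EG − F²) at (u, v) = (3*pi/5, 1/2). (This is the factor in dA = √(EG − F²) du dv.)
√(EG − F²)|_{(3*pi/5, 1/2)} = 2

E = 4, F = 0, G = 1, so EG − F² = 4. Taking the positive square root: √(EG − F²) = 2. At (u, v) = (3*pi/5, 1/2): 2.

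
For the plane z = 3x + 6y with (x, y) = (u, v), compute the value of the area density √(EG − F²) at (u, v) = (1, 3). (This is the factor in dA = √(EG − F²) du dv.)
√(EG − F²)|_{(1, 3)} = sqrt(46)

E = 10, F = 18, G = 37, so EG − F² = 46. Taking the positive square root: √(EG − F²) = sqrt(46). At (u, v) = (1, 3): sqrt(46).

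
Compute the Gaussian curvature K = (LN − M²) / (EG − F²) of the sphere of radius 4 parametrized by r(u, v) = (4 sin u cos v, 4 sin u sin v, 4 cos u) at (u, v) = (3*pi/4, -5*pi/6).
K = 1/16

Coefficients of the first fundamental form: E = 16, F = 0, G = 16*sin(u)^2.
Coefficients of the second fundamental form: L = -4*sin(u)/Abs(sin(u)), M = 0, N = -4*sin(u)^3/Abs(sin(u)).
Assemble K = (LN − M²)/(EG − F²) = 1/16. At (u, v) = (3*pi/4, -5*pi/6): K = 1/16.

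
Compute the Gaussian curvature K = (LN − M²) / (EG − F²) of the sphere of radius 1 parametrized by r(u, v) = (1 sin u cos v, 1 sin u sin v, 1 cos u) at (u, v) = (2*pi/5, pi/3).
K = 1

Coefficients of the first fundamental form: E = 1, F = 0, G = sin(u)^2.
Coefficients of the second fundamental form: L = -sin(u)/Abs(sin(u)), M = 0, N = -sin(u)^3/Abs(sin(u)).
Assemble K = (LN − M²)/(EG − F²) = 1. At (u, v) = (2*pi/5, pi/3): K = 1.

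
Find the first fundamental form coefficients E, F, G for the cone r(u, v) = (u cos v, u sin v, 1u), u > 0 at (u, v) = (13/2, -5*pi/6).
E = 2;  F = 0;  G = 169/4

Partials: r_u = (cos(v), sin(v), 1), r_v = (-u*sin(v), u*cos(v), 0). As functions of (u, v):
  E = r_u · r_u = 2,
  F = r_u · r_v = 0,
  G = r_v · r_v = u^2.
Evaluating at (u, v) = (13/2, -5*pi/6): E = 2, F = 0, G = 169/4.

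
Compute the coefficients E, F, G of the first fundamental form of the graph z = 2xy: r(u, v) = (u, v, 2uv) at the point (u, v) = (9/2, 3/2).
E = 10;  F = 27;  G = 82

Partials: r_u = (1, 0, 2*v), r_v = (0, 1, 2*u). As functions of (u, v):
  E = r_u · r_u = 4*v^2 + 1,
  F = r_u · r_v = 4*u*v,
  G = r_v · r_v = 4*u^2 + 1.
Evaluating at (u, v) = (9/2, 3/2): E = 10, F = 27, G = 82.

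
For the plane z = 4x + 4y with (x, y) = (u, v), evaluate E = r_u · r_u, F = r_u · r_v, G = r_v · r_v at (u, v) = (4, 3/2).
E = 17;  F = 16;  G = 17

Partials: r_u = (1, 0, 4), r_v = (0, 1, 4). As functions of (u, v):
  E = r_u · r_u = 17,
  F = r_u · r_v = 16,
  G = r_v · r_v = 17.
Evaluating at (u, v) = (4, 3/2): E = 17, F = 16, G = 17.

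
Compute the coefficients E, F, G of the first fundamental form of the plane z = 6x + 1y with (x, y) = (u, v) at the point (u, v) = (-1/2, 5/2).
E = 37;  F = 6;  G = 2

Partials: r_u = (1, 0, 6), r_v = (0, 1, 1). As functions of (u, v):
  E = r_u · r_u = 37,
  F = r_u · r_v = 6,
  G = r_v · r_v = 2.
Evaluating at (u, v) = (-1/2, 5/2): E = 37, F = 6, G = 2.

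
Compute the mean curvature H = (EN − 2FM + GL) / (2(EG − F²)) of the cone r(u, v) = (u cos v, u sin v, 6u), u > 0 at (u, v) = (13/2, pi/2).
H = 6*sqrt(37)/481

With E = 37, F = 0, G = u^2, L = 0, M = 0, N = 6*sqrt(37)*u^2/(37*Abs(u)), assemble
  H = (EN − 2FM + GL) / (2(EG − F²)) = 3*sqrt(37)/(37*Abs(u)).
At (u, v) = (13/2, pi/2): H = 6*sqrt(37)/481.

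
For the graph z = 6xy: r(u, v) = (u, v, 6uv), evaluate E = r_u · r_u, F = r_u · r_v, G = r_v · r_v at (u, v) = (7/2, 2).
E = 145;  F = 252;  G = 442

Partials: r_u = (1, 0, 6*v), r_v = (0, 1, 6*u). As functions of (u, v):
  E = r_u · r_u = 36*v^2 + 1,
  F = r_u · r_v = 36*u*v,
  G = r_v · r_v = 36*u^2 + 1.
Evaluating at (u, v) = (7/2, 2): E = 145, F = 252, G = 442.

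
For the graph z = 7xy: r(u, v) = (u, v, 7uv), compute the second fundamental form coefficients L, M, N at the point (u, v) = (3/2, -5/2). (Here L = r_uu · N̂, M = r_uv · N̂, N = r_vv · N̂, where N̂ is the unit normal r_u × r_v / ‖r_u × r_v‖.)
L = 0;  M = 7*sqrt(1670)/835;  N = 0

Compute the unit normal N̂(u, v) = (-7*v/sqrt(49*u^2 + 49*v^2 + 1), -7*u/sqrt(49*u^2 + 49*v^2 + 1), 1/sqrt(49*u^2 + 49*v^2 + 1)), and the second partials r_uu, r_uv, r_vv. Take dot products:
  L(u, v) = r_uu · N̂ = 0,
  M(u, v) = r_uv · N̂ = 7/sqrt(49*u^2 + 49*v^2 + 1),
  N(u, v) = r_vv · N̂ = 0.
Evaluating at (u, v) = (3/2, -5/2):
  L = 0, M = 7*sqrt(1670)/835, N = 0.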